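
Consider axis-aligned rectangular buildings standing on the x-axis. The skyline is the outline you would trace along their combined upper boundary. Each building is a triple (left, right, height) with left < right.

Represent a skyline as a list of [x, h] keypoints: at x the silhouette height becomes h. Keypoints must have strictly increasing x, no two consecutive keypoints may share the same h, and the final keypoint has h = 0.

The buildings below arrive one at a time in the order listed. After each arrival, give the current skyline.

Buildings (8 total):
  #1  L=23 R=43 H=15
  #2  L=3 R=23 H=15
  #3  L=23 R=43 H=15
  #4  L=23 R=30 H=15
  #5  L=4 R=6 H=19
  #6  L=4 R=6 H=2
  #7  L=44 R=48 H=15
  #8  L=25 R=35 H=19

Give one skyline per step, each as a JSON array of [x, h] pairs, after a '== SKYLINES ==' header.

== SKYLINES ==
[[23,15],[43,0]]
[[3,15],[43,0]]
[[3,15],[43,0]]
[[3,15],[43,0]]
[[3,15],[4,19],[6,15],[43,0]]
[[3,15],[4,19],[6,15],[43,0]]
[[3,15],[4,19],[6,15],[43,0],[44,15],[48,0]]
[[3,15],[4,19],[6,15],[25,19],[35,15],[43,0],[44,15],[48,0]]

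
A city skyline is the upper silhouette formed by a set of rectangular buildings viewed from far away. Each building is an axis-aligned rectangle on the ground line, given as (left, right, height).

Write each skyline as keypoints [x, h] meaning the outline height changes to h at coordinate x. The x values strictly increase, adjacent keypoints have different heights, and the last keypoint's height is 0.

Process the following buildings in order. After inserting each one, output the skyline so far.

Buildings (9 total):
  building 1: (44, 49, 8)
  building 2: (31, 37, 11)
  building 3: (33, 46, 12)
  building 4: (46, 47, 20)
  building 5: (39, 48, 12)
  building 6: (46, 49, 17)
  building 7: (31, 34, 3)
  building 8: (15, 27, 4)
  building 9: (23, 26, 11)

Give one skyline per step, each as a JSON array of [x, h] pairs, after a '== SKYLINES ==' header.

== SKYLINES ==
[[44,8],[49,0]]
[[31,11],[37,0],[44,8],[49,0]]
[[31,11],[33,12],[46,8],[49,0]]
[[31,11],[33,12],[46,20],[47,8],[49,0]]
[[31,11],[33,12],[46,20],[47,12],[48,8],[49,0]]
[[31,11],[33,12],[46,20],[47,17],[49,0]]
[[31,11],[33,12],[46,20],[47,17],[49,0]]
[[15,4],[27,0],[31,11],[33,12],[46,20],[47,17],[49,0]]
[[15,4],[23,11],[26,4],[27,0],[31,11],[33,12],[46,20],[47,17],[49,0]]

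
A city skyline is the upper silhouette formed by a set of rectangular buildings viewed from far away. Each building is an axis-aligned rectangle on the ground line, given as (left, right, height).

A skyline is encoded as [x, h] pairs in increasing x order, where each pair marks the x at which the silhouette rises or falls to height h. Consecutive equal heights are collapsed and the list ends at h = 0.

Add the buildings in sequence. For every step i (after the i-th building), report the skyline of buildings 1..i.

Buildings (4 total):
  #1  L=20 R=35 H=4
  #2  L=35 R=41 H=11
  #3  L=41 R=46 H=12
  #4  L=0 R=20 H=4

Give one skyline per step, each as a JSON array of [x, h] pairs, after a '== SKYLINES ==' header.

== SKYLINES ==
[[20,4],[35,0]]
[[20,4],[35,11],[41,0]]
[[20,4],[35,11],[41,12],[46,0]]
[[0,4],[35,11],[41,12],[46,0]]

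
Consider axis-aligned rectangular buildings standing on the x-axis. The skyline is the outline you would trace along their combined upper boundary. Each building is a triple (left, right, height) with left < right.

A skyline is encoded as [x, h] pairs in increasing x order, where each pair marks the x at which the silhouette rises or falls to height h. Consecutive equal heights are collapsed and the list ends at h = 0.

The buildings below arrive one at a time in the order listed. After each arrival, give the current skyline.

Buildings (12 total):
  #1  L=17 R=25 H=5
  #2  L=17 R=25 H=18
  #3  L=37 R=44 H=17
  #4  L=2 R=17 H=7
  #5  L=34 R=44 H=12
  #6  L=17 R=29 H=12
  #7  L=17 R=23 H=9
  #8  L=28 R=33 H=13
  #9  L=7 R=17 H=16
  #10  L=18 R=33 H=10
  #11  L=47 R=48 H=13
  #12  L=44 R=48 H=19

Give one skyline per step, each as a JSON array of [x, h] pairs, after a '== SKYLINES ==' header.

== SKYLINES ==
[[17,5],[25,0]]
[[17,18],[25,0]]
[[17,18],[25,0],[37,17],[44,0]]
[[2,7],[17,18],[25,0],[37,17],[44,0]]
[[2,7],[17,18],[25,0],[34,12],[37,17],[44,0]]
[[2,7],[17,18],[25,12],[29,0],[34,12],[37,17],[44,0]]
[[2,7],[17,18],[25,12],[29,0],[34,12],[37,17],[44,0]]
[[2,7],[17,18],[25,12],[28,13],[33,0],[34,12],[37,17],[44,0]]
[[2,7],[7,16],[17,18],[25,12],[28,13],[33,0],[34,12],[37,17],[44,0]]
[[2,7],[7,16],[17,18],[25,12],[28,13],[33,0],[34,12],[37,17],[44,0]]
[[2,7],[7,16],[17,18],[25,12],[28,13],[33,0],[34,12],[37,17],[44,0],[47,13],[48,0]]
[[2,7],[7,16],[17,18],[25,12],[28,13],[33,0],[34,12],[37,17],[44,19],[48,0]]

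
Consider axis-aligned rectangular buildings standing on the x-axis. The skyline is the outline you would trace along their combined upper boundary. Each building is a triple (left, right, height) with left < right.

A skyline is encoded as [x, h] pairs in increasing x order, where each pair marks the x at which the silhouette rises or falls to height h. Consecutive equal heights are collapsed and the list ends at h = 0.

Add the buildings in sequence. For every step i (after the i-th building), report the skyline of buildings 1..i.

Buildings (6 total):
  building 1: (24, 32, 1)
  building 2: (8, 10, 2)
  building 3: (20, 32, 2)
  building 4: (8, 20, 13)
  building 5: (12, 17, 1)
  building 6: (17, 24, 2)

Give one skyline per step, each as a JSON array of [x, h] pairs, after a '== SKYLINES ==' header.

== SKYLINES ==
[[24,1],[32,0]]
[[8,2],[10,0],[24,1],[32,0]]
[[8,2],[10,0],[20,2],[32,0]]
[[8,13],[20,2],[32,0]]
[[8,13],[20,2],[32,0]]
[[8,13],[20,2],[32,0]]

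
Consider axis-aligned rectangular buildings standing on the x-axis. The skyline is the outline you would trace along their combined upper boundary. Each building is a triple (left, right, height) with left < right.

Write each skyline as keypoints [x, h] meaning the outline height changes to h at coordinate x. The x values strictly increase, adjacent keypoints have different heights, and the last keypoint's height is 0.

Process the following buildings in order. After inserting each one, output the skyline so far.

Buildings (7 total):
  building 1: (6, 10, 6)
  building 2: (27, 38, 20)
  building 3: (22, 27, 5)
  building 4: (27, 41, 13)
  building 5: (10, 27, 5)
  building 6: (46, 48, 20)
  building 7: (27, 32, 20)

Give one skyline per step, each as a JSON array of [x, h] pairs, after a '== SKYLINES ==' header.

== SKYLINES ==
[[6,6],[10,0]]
[[6,6],[10,0],[27,20],[38,0]]
[[6,6],[10,0],[22,5],[27,20],[38,0]]
[[6,6],[10,0],[22,5],[27,20],[38,13],[41,0]]
[[6,6],[10,5],[27,20],[38,13],[41,0]]
[[6,6],[10,5],[27,20],[38,13],[41,0],[46,20],[48,0]]
[[6,6],[10,5],[27,20],[38,13],[41,0],[46,20],[48,0]]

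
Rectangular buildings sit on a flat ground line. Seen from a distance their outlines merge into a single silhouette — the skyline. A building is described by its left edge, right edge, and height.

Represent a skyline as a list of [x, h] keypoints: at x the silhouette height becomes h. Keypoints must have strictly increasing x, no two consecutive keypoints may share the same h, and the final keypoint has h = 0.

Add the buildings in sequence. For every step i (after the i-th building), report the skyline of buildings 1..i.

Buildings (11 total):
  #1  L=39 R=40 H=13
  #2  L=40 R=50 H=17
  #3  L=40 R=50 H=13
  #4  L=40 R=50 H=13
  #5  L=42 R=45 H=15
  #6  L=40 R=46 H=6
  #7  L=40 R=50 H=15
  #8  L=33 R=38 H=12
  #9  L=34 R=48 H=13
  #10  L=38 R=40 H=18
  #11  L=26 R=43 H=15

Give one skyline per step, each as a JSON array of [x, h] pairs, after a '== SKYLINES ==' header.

== SKYLINES ==
[[39,13],[40,0]]
[[39,13],[40,17],[50,0]]
[[39,13],[40,17],[50,0]]
[[39,13],[40,17],[50,0]]
[[39,13],[40,17],[50,0]]
[[39,13],[40,17],[50,0]]
[[39,13],[40,17],[50,0]]
[[33,12],[38,0],[39,13],[40,17],[50,0]]
[[33,12],[34,13],[40,17],[50,0]]
[[33,12],[34,13],[38,18],[40,17],[50,0]]
[[26,15],[38,18],[40,17],[50,0]]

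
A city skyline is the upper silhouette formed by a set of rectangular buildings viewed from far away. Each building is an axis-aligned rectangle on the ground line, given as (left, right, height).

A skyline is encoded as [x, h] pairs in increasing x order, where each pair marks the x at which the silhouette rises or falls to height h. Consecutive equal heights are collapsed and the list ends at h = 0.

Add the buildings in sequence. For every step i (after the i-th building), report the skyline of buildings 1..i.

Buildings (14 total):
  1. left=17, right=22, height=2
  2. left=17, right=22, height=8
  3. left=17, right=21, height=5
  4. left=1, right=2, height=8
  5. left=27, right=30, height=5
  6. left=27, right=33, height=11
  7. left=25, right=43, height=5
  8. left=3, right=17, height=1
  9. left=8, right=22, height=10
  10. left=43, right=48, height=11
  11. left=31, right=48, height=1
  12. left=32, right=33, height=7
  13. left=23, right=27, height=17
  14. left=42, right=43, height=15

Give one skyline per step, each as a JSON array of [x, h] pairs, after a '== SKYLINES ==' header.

== SKYLINES ==
[[17,2],[22,0]]
[[17,8],[22,0]]
[[17,8],[22,0]]
[[1,8],[2,0],[17,8],[22,0]]
[[1,8],[2,0],[17,8],[22,0],[27,5],[30,0]]
[[1,8],[2,0],[17,8],[22,0],[27,11],[33,0]]
[[1,8],[2,0],[17,8],[22,0],[25,5],[27,11],[33,5],[43,0]]
[[1,8],[2,0],[3,1],[17,8],[22,0],[25,5],[27,11],[33,5],[43,0]]
[[1,8],[2,0],[3,1],[8,10],[22,0],[25,5],[27,11],[33,5],[43,0]]
[[1,8],[2,0],[3,1],[8,10],[22,0],[25,5],[27,11],[33,5],[43,11],[48,0]]
[[1,8],[2,0],[3,1],[8,10],[22,0],[25,5],[27,11],[33,5],[43,11],[48,0]]
[[1,8],[2,0],[3,1],[8,10],[22,0],[25,5],[27,11],[33,5],[43,11],[48,0]]
[[1,8],[2,0],[3,1],[8,10],[22,0],[23,17],[27,11],[33,5],[43,11],[48,0]]
[[1,8],[2,0],[3,1],[8,10],[22,0],[23,17],[27,11],[33,5],[42,15],[43,11],[48,0]]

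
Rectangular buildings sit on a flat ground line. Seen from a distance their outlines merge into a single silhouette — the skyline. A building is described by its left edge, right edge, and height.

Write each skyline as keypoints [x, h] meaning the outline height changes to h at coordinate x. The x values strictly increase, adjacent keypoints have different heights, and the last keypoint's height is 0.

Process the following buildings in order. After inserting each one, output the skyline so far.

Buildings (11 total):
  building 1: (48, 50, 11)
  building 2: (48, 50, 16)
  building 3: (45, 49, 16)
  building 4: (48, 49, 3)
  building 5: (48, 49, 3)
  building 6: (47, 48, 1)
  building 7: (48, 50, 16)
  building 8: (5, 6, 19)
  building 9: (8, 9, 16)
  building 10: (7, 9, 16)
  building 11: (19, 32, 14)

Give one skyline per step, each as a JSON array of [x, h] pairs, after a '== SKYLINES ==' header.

== SKYLINES ==
[[48,11],[50,0]]
[[48,16],[50,0]]
[[45,16],[50,0]]
[[45,16],[50,0]]
[[45,16],[50,0]]
[[45,16],[50,0]]
[[45,16],[50,0]]
[[5,19],[6,0],[45,16],[50,0]]
[[5,19],[6,0],[8,16],[9,0],[45,16],[50,0]]
[[5,19],[6,0],[7,16],[9,0],[45,16],[50,0]]
[[5,19],[6,0],[7,16],[9,0],[19,14],[32,0],[45,16],[50,0]]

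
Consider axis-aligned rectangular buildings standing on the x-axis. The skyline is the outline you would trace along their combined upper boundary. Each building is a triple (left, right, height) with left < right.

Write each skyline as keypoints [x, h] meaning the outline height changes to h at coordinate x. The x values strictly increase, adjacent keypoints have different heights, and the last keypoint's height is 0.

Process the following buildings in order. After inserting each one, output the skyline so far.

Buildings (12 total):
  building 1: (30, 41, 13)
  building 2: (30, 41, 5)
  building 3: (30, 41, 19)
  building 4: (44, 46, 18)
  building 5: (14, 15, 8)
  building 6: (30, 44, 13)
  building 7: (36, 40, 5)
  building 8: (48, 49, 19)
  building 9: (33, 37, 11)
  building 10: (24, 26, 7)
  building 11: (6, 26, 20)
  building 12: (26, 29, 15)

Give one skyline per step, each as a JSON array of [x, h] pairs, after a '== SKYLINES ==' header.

== SKYLINES ==
[[30,13],[41,0]]
[[30,13],[41,0]]
[[30,19],[41,0]]
[[30,19],[41,0],[44,18],[46,0]]
[[14,8],[15,0],[30,19],[41,0],[44,18],[46,0]]
[[14,8],[15,0],[30,19],[41,13],[44,18],[46,0]]
[[14,8],[15,0],[30,19],[41,13],[44,18],[46,0]]
[[14,8],[15,0],[30,19],[41,13],[44,18],[46,0],[48,19],[49,0]]
[[14,8],[15,0],[30,19],[41,13],[44,18],[46,0],[48,19],[49,0]]
[[14,8],[15,0],[24,7],[26,0],[30,19],[41,13],[44,18],[46,0],[48,19],[49,0]]
[[6,20],[26,0],[30,19],[41,13],[44,18],[46,0],[48,19],[49,0]]
[[6,20],[26,15],[29,0],[30,19],[41,13],[44,18],[46,0],[48,19],[49,0]]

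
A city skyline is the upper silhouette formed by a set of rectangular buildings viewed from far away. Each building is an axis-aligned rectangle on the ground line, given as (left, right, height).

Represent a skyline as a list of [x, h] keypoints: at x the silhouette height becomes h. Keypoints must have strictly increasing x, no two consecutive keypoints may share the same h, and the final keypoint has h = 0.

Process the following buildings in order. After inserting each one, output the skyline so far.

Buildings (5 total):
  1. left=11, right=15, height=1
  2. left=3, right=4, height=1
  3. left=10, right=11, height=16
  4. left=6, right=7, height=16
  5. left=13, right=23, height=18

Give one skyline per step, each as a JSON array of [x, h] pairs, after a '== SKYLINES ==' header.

== SKYLINES ==
[[11,1],[15,0]]
[[3,1],[4,0],[11,1],[15,0]]
[[3,1],[4,0],[10,16],[11,1],[15,0]]
[[3,1],[4,0],[6,16],[7,0],[10,16],[11,1],[15,0]]
[[3,1],[4,0],[6,16],[7,0],[10,16],[11,1],[13,18],[23,0]]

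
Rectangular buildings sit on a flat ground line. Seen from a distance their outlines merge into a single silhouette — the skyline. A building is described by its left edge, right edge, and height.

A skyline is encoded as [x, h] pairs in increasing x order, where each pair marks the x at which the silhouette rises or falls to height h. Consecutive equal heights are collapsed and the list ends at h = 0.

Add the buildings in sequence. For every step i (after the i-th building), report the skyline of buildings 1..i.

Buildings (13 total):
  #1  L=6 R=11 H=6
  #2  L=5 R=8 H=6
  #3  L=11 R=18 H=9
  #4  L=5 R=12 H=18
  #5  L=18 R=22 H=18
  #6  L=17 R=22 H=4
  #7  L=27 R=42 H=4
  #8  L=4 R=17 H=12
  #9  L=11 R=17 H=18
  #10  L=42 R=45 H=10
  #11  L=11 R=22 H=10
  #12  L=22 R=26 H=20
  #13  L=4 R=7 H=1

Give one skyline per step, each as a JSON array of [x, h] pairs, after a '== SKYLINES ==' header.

== SKYLINES ==
[[6,6],[11,0]]
[[5,6],[11,0]]
[[5,6],[11,9],[18,0]]
[[5,18],[12,9],[18,0]]
[[5,18],[12,9],[18,18],[22,0]]
[[5,18],[12,9],[18,18],[22,0]]
[[5,18],[12,9],[18,18],[22,0],[27,4],[42,0]]
[[4,12],[5,18],[12,12],[17,9],[18,18],[22,0],[27,4],[42,0]]
[[4,12],[5,18],[17,9],[18,18],[22,0],[27,4],[42,0]]
[[4,12],[5,18],[17,9],[18,18],[22,0],[27,4],[42,10],[45,0]]
[[4,12],[5,18],[17,10],[18,18],[22,0],[27,4],[42,10],[45,0]]
[[4,12],[5,18],[17,10],[18,18],[22,20],[26,0],[27,4],[42,10],[45,0]]
[[4,12],[5,18],[17,10],[18,18],[22,20],[26,0],[27,4],[42,10],[45,0]]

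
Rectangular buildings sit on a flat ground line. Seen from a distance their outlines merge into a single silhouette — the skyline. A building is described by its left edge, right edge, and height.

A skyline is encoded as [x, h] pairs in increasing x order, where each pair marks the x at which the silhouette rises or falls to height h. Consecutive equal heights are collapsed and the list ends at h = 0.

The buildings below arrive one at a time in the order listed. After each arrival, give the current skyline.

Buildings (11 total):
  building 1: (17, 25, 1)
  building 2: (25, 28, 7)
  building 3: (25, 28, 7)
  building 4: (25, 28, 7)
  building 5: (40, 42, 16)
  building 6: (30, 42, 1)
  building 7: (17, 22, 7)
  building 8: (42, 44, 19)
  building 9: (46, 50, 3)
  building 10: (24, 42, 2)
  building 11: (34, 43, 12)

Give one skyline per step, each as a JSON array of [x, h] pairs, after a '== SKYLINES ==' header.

== SKYLINES ==
[[17,1],[25,0]]
[[17,1],[25,7],[28,0]]
[[17,1],[25,7],[28,0]]
[[17,1],[25,7],[28,0]]
[[17,1],[25,7],[28,0],[40,16],[42,0]]
[[17,1],[25,7],[28,0],[30,1],[40,16],[42,0]]
[[17,7],[22,1],[25,7],[28,0],[30,1],[40,16],[42,0]]
[[17,7],[22,1],[25,7],[28,0],[30,1],[40,16],[42,19],[44,0]]
[[17,7],[22,1],[25,7],[28,0],[30,1],[40,16],[42,19],[44,0],[46,3],[50,0]]
[[17,7],[22,1],[24,2],[25,7],[28,2],[40,16],[42,19],[44,0],[46,3],[50,0]]
[[17,7],[22,1],[24,2],[25,7],[28,2],[34,12],[40,16],[42,19],[44,0],[46,3],[50,0]]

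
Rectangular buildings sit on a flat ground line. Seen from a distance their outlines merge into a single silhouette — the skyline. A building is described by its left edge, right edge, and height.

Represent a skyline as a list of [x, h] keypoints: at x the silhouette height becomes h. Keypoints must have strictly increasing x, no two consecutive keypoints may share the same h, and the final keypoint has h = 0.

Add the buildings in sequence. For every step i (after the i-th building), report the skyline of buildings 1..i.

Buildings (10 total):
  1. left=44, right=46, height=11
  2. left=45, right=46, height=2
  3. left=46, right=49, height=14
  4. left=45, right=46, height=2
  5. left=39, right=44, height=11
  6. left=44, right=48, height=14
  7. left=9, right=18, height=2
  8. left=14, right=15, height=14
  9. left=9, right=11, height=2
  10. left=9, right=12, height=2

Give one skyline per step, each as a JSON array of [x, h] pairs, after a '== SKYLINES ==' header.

== SKYLINES ==
[[44,11],[46,0]]
[[44,11],[46,0]]
[[44,11],[46,14],[49,0]]
[[44,11],[46,14],[49,0]]
[[39,11],[46,14],[49,0]]
[[39,11],[44,14],[49,0]]
[[9,2],[18,0],[39,11],[44,14],[49,0]]
[[9,2],[14,14],[15,2],[18,0],[39,11],[44,14],[49,0]]
[[9,2],[14,14],[15,2],[18,0],[39,11],[44,14],[49,0]]
[[9,2],[14,14],[15,2],[18,0],[39,11],[44,14],[49,0]]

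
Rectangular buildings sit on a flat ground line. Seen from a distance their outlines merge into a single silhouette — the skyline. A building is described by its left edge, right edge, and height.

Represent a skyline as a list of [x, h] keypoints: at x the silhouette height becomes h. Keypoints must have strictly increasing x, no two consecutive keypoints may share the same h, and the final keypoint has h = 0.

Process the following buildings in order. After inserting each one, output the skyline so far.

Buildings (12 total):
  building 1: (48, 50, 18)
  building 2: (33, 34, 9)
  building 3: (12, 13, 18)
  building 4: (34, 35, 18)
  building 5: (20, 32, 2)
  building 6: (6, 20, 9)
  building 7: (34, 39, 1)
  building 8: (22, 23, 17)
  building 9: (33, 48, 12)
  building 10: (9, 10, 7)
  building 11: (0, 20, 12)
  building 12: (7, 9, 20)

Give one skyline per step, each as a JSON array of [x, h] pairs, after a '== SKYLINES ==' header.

== SKYLINES ==
[[48,18],[50,0]]
[[33,9],[34,0],[48,18],[50,0]]
[[12,18],[13,0],[33,9],[34,0],[48,18],[50,0]]
[[12,18],[13,0],[33,9],[34,18],[35,0],[48,18],[50,0]]
[[12,18],[13,0],[20,2],[32,0],[33,9],[34,18],[35,0],[48,18],[50,0]]
[[6,9],[12,18],[13,9],[20,2],[32,0],[33,9],[34,18],[35,0],[48,18],[50,0]]
[[6,9],[12,18],[13,9],[20,2],[32,0],[33,9],[34,18],[35,1],[39,0],[48,18],[50,0]]
[[6,9],[12,18],[13,9],[20,2],[22,17],[23,2],[32,0],[33,9],[34,18],[35,1],[39,0],[48,18],[50,0]]
[[6,9],[12,18],[13,9],[20,2],[22,17],[23,2],[32,0],[33,12],[34,18],[35,12],[48,18],[50,0]]
[[6,9],[12,18],[13,9],[20,2],[22,17],[23,2],[32,0],[33,12],[34,18],[35,12],[48,18],[50,0]]
[[0,12],[12,18],[13,12],[20,2],[22,17],[23,2],[32,0],[33,12],[34,18],[35,12],[48,18],[50,0]]
[[0,12],[7,20],[9,12],[12,18],[13,12],[20,2],[22,17],[23,2],[32,0],[33,12],[34,18],[35,12],[48,18],[50,0]]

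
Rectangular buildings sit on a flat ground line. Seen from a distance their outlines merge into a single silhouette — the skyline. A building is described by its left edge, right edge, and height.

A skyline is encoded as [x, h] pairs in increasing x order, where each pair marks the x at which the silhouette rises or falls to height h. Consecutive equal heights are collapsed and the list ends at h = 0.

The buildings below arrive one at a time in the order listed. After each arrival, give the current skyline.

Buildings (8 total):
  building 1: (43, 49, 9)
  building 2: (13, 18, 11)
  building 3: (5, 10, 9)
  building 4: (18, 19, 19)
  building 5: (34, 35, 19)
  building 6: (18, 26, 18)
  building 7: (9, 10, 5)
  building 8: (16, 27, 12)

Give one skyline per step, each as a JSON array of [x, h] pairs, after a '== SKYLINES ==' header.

== SKYLINES ==
[[43,9],[49,0]]
[[13,11],[18,0],[43,9],[49,0]]
[[5,9],[10,0],[13,11],[18,0],[43,9],[49,0]]
[[5,9],[10,0],[13,11],[18,19],[19,0],[43,9],[49,0]]
[[5,9],[10,0],[13,11],[18,19],[19,0],[34,19],[35,0],[43,9],[49,0]]
[[5,9],[10,0],[13,11],[18,19],[19,18],[26,0],[34,19],[35,0],[43,9],[49,0]]
[[5,9],[10,0],[13,11],[18,19],[19,18],[26,0],[34,19],[35,0],[43,9],[49,0]]
[[5,9],[10,0],[13,11],[16,12],[18,19],[19,18],[26,12],[27,0],[34,19],[35,0],[43,9],[49,0]]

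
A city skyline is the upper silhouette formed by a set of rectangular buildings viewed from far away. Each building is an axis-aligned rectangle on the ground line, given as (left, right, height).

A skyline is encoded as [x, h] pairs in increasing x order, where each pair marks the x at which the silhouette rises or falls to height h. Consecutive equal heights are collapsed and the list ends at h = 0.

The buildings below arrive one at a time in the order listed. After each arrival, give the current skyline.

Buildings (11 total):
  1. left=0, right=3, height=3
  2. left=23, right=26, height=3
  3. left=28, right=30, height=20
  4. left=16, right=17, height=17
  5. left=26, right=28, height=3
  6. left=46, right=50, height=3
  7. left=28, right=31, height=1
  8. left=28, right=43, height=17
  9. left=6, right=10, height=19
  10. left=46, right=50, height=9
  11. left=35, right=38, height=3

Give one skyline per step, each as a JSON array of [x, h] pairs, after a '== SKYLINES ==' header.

== SKYLINES ==
[[0,3],[3,0]]
[[0,3],[3,0],[23,3],[26,0]]
[[0,3],[3,0],[23,3],[26,0],[28,20],[30,0]]
[[0,3],[3,0],[16,17],[17,0],[23,3],[26,0],[28,20],[30,0]]
[[0,3],[3,0],[16,17],[17,0],[23,3],[28,20],[30,0]]
[[0,3],[3,0],[16,17],[17,0],[23,3],[28,20],[30,0],[46,3],[50,0]]
[[0,3],[3,0],[16,17],[17,0],[23,3],[28,20],[30,1],[31,0],[46,3],[50,0]]
[[0,3],[3,0],[16,17],[17,0],[23,3],[28,20],[30,17],[43,0],[46,3],[50,0]]
[[0,3],[3,0],[6,19],[10,0],[16,17],[17,0],[23,3],[28,20],[30,17],[43,0],[46,3],[50,0]]
[[0,3],[3,0],[6,19],[10,0],[16,17],[17,0],[23,3],[28,20],[30,17],[43,0],[46,9],[50,0]]
[[0,3],[3,0],[6,19],[10,0],[16,17],[17,0],[23,3],[28,20],[30,17],[43,0],[46,9],[50,0]]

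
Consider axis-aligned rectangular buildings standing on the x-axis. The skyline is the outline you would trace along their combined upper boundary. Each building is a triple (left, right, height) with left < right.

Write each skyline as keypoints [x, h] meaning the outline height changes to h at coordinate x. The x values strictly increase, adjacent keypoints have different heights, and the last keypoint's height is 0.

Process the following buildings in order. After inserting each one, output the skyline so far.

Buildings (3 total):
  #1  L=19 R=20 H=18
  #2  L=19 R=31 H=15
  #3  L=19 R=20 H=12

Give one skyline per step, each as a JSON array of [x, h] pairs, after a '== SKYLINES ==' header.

== SKYLINES ==
[[19,18],[20,0]]
[[19,18],[20,15],[31,0]]
[[19,18],[20,15],[31,0]]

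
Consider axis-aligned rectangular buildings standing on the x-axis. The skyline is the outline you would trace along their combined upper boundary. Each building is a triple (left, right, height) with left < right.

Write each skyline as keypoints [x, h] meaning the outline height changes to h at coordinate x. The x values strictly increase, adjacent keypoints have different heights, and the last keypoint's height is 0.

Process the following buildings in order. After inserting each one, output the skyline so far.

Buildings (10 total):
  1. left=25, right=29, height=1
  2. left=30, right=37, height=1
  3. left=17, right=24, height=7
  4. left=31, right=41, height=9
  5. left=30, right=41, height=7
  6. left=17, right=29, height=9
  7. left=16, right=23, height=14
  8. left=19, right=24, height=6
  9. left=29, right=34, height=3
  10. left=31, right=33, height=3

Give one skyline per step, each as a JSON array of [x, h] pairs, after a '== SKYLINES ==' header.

== SKYLINES ==
[[25,1],[29,0]]
[[25,1],[29,0],[30,1],[37,0]]
[[17,7],[24,0],[25,1],[29,0],[30,1],[37,0]]
[[17,7],[24,0],[25,1],[29,0],[30,1],[31,9],[41,0]]
[[17,7],[24,0],[25,1],[29,0],[30,7],[31,9],[41,0]]
[[17,9],[29,0],[30,7],[31,9],[41,0]]
[[16,14],[23,9],[29,0],[30,7],[31,9],[41,0]]
[[16,14],[23,9],[29,0],[30,7],[31,9],[41,0]]
[[16,14],[23,9],[29,3],[30,7],[31,9],[41,0]]
[[16,14],[23,9],[29,3],[30,7],[31,9],[41,0]]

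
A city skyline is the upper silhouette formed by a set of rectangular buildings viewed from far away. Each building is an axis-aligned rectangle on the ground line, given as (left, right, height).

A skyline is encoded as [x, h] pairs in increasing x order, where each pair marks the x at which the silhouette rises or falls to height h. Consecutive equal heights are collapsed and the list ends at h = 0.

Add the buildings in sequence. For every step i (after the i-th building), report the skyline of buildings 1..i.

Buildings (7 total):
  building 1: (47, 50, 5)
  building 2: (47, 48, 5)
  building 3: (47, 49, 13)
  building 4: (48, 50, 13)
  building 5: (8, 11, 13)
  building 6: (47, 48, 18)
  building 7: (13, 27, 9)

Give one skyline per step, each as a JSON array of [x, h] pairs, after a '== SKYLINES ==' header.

== SKYLINES ==
[[47,5],[50,0]]
[[47,5],[50,0]]
[[47,13],[49,5],[50,0]]
[[47,13],[50,0]]
[[8,13],[11,0],[47,13],[50,0]]
[[8,13],[11,0],[47,18],[48,13],[50,0]]
[[8,13],[11,0],[13,9],[27,0],[47,18],[48,13],[50,0]]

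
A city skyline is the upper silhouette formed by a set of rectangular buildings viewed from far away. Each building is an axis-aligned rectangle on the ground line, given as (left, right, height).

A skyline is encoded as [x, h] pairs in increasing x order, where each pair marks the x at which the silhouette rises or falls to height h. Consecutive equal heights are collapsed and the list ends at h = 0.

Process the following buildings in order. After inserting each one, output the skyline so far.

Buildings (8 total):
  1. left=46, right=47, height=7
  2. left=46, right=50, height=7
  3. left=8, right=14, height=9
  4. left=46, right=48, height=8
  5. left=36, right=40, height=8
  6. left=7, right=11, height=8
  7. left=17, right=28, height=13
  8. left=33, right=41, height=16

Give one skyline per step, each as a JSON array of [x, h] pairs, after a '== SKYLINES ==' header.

== SKYLINES ==
[[46,7],[47,0]]
[[46,7],[50,0]]
[[8,9],[14,0],[46,7],[50,0]]
[[8,9],[14,0],[46,8],[48,7],[50,0]]
[[8,9],[14,0],[36,8],[40,0],[46,8],[48,7],[50,0]]
[[7,8],[8,9],[14,0],[36,8],[40,0],[46,8],[48,7],[50,0]]
[[7,8],[8,9],[14,0],[17,13],[28,0],[36,8],[40,0],[46,8],[48,7],[50,0]]
[[7,8],[8,9],[14,0],[17,13],[28,0],[33,16],[41,0],[46,8],[48,7],[50,0]]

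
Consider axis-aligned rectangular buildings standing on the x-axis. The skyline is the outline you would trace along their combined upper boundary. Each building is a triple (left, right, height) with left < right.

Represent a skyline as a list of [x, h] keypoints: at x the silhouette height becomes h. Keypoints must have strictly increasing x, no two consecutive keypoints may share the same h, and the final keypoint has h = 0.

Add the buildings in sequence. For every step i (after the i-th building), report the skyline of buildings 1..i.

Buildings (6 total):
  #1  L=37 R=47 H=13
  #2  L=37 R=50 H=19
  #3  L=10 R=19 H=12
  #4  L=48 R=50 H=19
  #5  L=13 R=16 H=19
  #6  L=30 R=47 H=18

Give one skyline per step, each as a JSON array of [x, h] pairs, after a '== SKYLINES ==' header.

== SKYLINES ==
[[37,13],[47,0]]
[[37,19],[50,0]]
[[10,12],[19,0],[37,19],[50,0]]
[[10,12],[19,0],[37,19],[50,0]]
[[10,12],[13,19],[16,12],[19,0],[37,19],[50,0]]
[[10,12],[13,19],[16,12],[19,0],[30,18],[37,19],[50,0]]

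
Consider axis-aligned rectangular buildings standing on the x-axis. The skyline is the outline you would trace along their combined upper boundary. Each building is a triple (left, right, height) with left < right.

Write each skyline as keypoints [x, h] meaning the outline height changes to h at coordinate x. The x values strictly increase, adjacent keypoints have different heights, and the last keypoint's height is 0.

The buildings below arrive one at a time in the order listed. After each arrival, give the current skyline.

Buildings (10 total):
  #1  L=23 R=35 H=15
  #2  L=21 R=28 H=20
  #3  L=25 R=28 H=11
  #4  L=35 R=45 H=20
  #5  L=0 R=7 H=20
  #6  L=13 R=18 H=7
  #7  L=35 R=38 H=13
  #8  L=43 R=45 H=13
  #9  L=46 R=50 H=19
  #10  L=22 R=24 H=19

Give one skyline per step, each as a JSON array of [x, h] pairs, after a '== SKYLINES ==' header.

== SKYLINES ==
[[23,15],[35,0]]
[[21,20],[28,15],[35,0]]
[[21,20],[28,15],[35,0]]
[[21,20],[28,15],[35,20],[45,0]]
[[0,20],[7,0],[21,20],[28,15],[35,20],[45,0]]
[[0,20],[7,0],[13,7],[18,0],[21,20],[28,15],[35,20],[45,0]]
[[0,20],[7,0],[13,7],[18,0],[21,20],[28,15],[35,20],[45,0]]
[[0,20],[7,0],[13,7],[18,0],[21,20],[28,15],[35,20],[45,0]]
[[0,20],[7,0],[13,7],[18,0],[21,20],[28,15],[35,20],[45,0],[46,19],[50,0]]
[[0,20],[7,0],[13,7],[18,0],[21,20],[28,15],[35,20],[45,0],[46,19],[50,0]]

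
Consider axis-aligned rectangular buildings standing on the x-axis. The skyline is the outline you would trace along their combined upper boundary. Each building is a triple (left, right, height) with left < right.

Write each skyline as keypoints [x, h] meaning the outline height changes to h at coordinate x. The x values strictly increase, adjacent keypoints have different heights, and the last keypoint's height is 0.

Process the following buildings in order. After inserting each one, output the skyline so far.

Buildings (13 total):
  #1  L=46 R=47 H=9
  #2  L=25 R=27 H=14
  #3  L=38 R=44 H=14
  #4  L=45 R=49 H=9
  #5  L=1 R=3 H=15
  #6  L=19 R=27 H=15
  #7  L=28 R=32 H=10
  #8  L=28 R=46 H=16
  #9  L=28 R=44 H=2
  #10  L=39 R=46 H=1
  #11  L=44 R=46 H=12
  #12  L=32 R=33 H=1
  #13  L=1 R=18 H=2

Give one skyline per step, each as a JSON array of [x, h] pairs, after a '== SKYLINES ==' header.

== SKYLINES ==
[[46,9],[47,0]]
[[25,14],[27,0],[46,9],[47,0]]
[[25,14],[27,0],[38,14],[44,0],[46,9],[47,0]]
[[25,14],[27,0],[38,14],[44,0],[45,9],[49,0]]
[[1,15],[3,0],[25,14],[27,0],[38,14],[44,0],[45,9],[49,0]]
[[1,15],[3,0],[19,15],[27,0],[38,14],[44,0],[45,9],[49,0]]
[[1,15],[3,0],[19,15],[27,0],[28,10],[32,0],[38,14],[44,0],[45,9],[49,0]]
[[1,15],[3,0],[19,15],[27,0],[28,16],[46,9],[49,0]]
[[1,15],[3,0],[19,15],[27,0],[28,16],[46,9],[49,0]]
[[1,15],[3,0],[19,15],[27,0],[28,16],[46,9],[49,0]]
[[1,15],[3,0],[19,15],[27,0],[28,16],[46,9],[49,0]]
[[1,15],[3,0],[19,15],[27,0],[28,16],[46,9],[49,0]]
[[1,15],[3,2],[18,0],[19,15],[27,0],[28,16],[46,9],[49,0]]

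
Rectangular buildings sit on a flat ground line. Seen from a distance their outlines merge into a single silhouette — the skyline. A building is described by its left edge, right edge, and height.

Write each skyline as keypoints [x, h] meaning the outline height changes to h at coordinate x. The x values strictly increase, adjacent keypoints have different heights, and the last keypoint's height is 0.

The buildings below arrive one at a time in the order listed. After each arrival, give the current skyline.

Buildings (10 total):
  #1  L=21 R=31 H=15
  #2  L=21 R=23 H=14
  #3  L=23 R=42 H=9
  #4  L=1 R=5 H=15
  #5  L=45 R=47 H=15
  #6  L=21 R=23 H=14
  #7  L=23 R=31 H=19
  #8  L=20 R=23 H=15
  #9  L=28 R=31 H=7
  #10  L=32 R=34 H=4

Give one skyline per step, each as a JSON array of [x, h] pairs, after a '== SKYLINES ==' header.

== SKYLINES ==
[[21,15],[31,0]]
[[21,15],[31,0]]
[[21,15],[31,9],[42,0]]
[[1,15],[5,0],[21,15],[31,9],[42,0]]
[[1,15],[5,0],[21,15],[31,9],[42,0],[45,15],[47,0]]
[[1,15],[5,0],[21,15],[31,9],[42,0],[45,15],[47,0]]
[[1,15],[5,0],[21,15],[23,19],[31,9],[42,0],[45,15],[47,0]]
[[1,15],[5,0],[20,15],[23,19],[31,9],[42,0],[45,15],[47,0]]
[[1,15],[5,0],[20,15],[23,19],[31,9],[42,0],[45,15],[47,0]]
[[1,15],[5,0],[20,15],[23,19],[31,9],[42,0],[45,15],[47,0]]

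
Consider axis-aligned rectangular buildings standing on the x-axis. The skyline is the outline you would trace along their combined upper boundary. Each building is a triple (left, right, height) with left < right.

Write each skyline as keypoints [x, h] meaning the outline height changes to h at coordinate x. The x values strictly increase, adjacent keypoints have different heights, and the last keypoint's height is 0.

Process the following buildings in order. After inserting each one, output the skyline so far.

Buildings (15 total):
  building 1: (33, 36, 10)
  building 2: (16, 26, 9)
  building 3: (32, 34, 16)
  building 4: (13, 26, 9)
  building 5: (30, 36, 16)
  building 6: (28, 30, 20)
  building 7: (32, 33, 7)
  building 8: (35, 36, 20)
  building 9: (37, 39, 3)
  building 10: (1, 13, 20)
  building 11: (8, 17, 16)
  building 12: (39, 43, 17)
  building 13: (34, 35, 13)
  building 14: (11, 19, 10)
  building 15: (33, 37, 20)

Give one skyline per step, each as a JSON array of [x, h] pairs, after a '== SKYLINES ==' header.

== SKYLINES ==
[[33,10],[36,0]]
[[16,9],[26,0],[33,10],[36,0]]
[[16,9],[26,0],[32,16],[34,10],[36,0]]
[[13,9],[26,0],[32,16],[34,10],[36,0]]
[[13,9],[26,0],[30,16],[36,0]]
[[13,9],[26,0],[28,20],[30,16],[36,0]]
[[13,9],[26,0],[28,20],[30,16],[36,0]]
[[13,9],[26,0],[28,20],[30,16],[35,20],[36,0]]
[[13,9],[26,0],[28,20],[30,16],[35,20],[36,0],[37,3],[39,0]]
[[1,20],[13,9],[26,0],[28,20],[30,16],[35,20],[36,0],[37,3],[39,0]]
[[1,20],[13,16],[17,9],[26,0],[28,20],[30,16],[35,20],[36,0],[37,3],[39,0]]
[[1,20],[13,16],[17,9],[26,0],[28,20],[30,16],[35,20],[36,0],[37,3],[39,17],[43,0]]
[[1,20],[13,16],[17,9],[26,0],[28,20],[30,16],[35,20],[36,0],[37,3],[39,17],[43,0]]
[[1,20],[13,16],[17,10],[19,9],[26,0],[28,20],[30,16],[35,20],[36,0],[37,3],[39,17],[43,0]]
[[1,20],[13,16],[17,10],[19,9],[26,0],[28,20],[30,16],[33,20],[37,3],[39,17],[43,0]]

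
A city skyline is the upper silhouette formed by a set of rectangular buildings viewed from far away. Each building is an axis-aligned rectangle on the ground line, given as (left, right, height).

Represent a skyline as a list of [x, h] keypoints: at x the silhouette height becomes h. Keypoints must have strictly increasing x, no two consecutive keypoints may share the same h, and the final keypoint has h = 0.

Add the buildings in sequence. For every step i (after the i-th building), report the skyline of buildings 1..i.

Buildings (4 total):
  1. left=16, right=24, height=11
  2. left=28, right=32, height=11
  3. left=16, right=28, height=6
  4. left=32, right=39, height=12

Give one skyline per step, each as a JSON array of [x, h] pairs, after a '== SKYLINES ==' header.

== SKYLINES ==
[[16,11],[24,0]]
[[16,11],[24,0],[28,11],[32,0]]
[[16,11],[24,6],[28,11],[32,0]]
[[16,11],[24,6],[28,11],[32,12],[39,0]]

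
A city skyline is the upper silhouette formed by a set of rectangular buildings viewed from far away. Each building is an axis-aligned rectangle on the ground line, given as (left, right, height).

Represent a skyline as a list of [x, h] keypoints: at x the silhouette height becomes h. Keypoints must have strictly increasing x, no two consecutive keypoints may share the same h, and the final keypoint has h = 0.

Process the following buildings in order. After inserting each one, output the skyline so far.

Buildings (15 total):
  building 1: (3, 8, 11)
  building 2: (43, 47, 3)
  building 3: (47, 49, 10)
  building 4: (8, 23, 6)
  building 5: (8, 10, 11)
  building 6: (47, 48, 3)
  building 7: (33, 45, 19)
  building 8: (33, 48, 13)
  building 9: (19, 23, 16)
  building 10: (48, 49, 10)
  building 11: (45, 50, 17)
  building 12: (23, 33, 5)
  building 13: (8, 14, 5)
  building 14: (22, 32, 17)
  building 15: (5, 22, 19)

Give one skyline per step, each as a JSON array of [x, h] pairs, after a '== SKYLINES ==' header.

== SKYLINES ==
[[3,11],[8,0]]
[[3,11],[8,0],[43,3],[47,0]]
[[3,11],[8,0],[43,3],[47,10],[49,0]]
[[3,11],[8,6],[23,0],[43,3],[47,10],[49,0]]
[[3,11],[10,6],[23,0],[43,3],[47,10],[49,0]]
[[3,11],[10,6],[23,0],[43,3],[47,10],[49,0]]
[[3,11],[10,6],[23,0],[33,19],[45,3],[47,10],[49,0]]
[[3,11],[10,6],[23,0],[33,19],[45,13],[48,10],[49,0]]
[[3,11],[10,6],[19,16],[23,0],[33,19],[45,13],[48,10],[49,0]]
[[3,11],[10,6],[19,16],[23,0],[33,19],[45,13],[48,10],[49,0]]
[[3,11],[10,6],[19,16],[23,0],[33,19],[45,17],[50,0]]
[[3,11],[10,6],[19,16],[23,5],[33,19],[45,17],[50,0]]
[[3,11],[10,6],[19,16],[23,5],[33,19],[45,17],[50,0]]
[[3,11],[10,6],[19,16],[22,17],[32,5],[33,19],[45,17],[50,0]]
[[3,11],[5,19],[22,17],[32,5],[33,19],[45,17],[50,0]]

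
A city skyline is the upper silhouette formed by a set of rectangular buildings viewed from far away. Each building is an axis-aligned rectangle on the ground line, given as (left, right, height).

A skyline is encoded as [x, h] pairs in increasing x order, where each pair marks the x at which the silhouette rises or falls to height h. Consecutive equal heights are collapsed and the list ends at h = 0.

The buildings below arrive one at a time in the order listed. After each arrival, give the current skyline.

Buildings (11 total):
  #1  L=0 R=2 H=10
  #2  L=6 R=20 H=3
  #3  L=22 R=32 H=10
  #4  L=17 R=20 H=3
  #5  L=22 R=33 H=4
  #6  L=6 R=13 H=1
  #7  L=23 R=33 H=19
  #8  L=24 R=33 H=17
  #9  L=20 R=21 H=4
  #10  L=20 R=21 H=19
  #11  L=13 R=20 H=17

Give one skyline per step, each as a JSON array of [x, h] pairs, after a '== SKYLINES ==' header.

== SKYLINES ==
[[0,10],[2,0]]
[[0,10],[2,0],[6,3],[20,0]]
[[0,10],[2,0],[6,3],[20,0],[22,10],[32,0]]
[[0,10],[2,0],[6,3],[20,0],[22,10],[32,0]]
[[0,10],[2,0],[6,3],[20,0],[22,10],[32,4],[33,0]]
[[0,10],[2,0],[6,3],[20,0],[22,10],[32,4],[33,0]]
[[0,10],[2,0],[6,3],[20,0],[22,10],[23,19],[33,0]]
[[0,10],[2,0],[6,3],[20,0],[22,10],[23,19],[33,0]]
[[0,10],[2,0],[6,3],[20,4],[21,0],[22,10],[23,19],[33,0]]
[[0,10],[2,0],[6,3],[20,19],[21,0],[22,10],[23,19],[33,0]]
[[0,10],[2,0],[6,3],[13,17],[20,19],[21,0],[22,10],[23,19],[33,0]]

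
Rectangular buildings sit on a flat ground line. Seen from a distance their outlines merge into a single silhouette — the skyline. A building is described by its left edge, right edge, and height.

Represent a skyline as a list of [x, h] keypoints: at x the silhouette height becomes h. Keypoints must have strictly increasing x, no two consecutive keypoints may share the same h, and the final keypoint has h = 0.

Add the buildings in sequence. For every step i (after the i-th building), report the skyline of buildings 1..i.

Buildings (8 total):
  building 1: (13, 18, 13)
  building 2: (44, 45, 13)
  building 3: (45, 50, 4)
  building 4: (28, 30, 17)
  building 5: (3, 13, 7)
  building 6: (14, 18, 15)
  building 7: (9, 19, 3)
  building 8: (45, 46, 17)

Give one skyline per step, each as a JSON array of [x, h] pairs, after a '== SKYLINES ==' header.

== SKYLINES ==
[[13,13],[18,0]]
[[13,13],[18,0],[44,13],[45,0]]
[[13,13],[18,0],[44,13],[45,4],[50,0]]
[[13,13],[18,0],[28,17],[30,0],[44,13],[45,4],[50,0]]
[[3,7],[13,13],[18,0],[28,17],[30,0],[44,13],[45,4],[50,0]]
[[3,7],[13,13],[14,15],[18,0],[28,17],[30,0],[44,13],[45,4],[50,0]]
[[3,7],[13,13],[14,15],[18,3],[19,0],[28,17],[30,0],[44,13],[45,4],[50,0]]
[[3,7],[13,13],[14,15],[18,3],[19,0],[28,17],[30,0],[44,13],[45,17],[46,4],[50,0]]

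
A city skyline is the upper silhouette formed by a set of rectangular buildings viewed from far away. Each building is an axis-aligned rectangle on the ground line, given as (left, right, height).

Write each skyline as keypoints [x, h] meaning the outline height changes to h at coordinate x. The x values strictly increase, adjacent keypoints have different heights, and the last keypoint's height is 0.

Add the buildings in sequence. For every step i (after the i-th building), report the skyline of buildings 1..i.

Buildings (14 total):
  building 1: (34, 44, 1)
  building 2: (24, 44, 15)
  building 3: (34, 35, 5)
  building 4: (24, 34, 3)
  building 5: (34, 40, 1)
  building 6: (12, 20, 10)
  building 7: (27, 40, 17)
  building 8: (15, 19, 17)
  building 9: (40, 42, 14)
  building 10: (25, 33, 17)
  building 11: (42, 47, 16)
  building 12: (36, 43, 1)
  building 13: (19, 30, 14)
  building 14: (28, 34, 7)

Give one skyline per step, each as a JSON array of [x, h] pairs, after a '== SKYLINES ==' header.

== SKYLINES ==
[[34,1],[44,0]]
[[24,15],[44,0]]
[[24,15],[44,0]]
[[24,15],[44,0]]
[[24,15],[44,0]]
[[12,10],[20,0],[24,15],[44,0]]
[[12,10],[20,0],[24,15],[27,17],[40,15],[44,0]]
[[12,10],[15,17],[19,10],[20,0],[24,15],[27,17],[40,15],[44,0]]
[[12,10],[15,17],[19,10],[20,0],[24,15],[27,17],[40,15],[44,0]]
[[12,10],[15,17],[19,10],[20,0],[24,15],[25,17],[40,15],[44,0]]
[[12,10],[15,17],[19,10],[20,0],[24,15],[25,17],[40,15],[42,16],[47,0]]
[[12,10],[15,17],[19,10],[20,0],[24,15],[25,17],[40,15],[42,16],[47,0]]
[[12,10],[15,17],[19,14],[24,15],[25,17],[40,15],[42,16],[47,0]]
[[12,10],[15,17],[19,14],[24,15],[25,17],[40,15],[42,16],[47,0]]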